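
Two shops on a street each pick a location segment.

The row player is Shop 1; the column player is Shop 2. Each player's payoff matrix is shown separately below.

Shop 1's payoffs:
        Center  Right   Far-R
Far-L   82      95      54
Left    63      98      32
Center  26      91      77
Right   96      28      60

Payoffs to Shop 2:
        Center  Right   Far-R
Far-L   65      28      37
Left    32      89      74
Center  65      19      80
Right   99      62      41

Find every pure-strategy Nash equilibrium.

(Left, Right); (Center, Far-R); (Right, Center)

Shop 1 against Center: payoffs 82, 63, 26, 96 → best response Right.
Shop 1 against Right: payoffs 95, 98, 91, 28 → best response Left.
Shop 1 against Far-R: payoffs 54, 32, 77, 60 → best response Center.
Shop 2 against Far-L: payoffs 65, 28, 37 → best response Center.
Shop 2 against Left: payoffs 32, 89, 74 → best response Right.
Shop 2 against Center: payoffs 65, 19, 80 → best response Far-R.
Shop 2 against Right: payoffs 99, 62, 41 → best response Center.
Mutual best responses: (Left, Right); (Center, Far-R); (Right, Center).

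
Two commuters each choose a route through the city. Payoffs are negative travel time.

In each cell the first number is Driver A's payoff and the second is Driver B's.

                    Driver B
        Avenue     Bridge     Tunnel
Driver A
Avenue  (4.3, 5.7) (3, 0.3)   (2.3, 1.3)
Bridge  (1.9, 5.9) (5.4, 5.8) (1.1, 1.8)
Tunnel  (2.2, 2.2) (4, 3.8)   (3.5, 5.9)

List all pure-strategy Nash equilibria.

Driver A against Avenue: payoffs 4.3, 1.9, 2.2 → best response Avenue.
Driver A against Bridge: payoffs 3, 5.4, 4 → best response Bridge.
Driver A against Tunnel: payoffs 2.3, 1.1, 3.5 → best response Tunnel.
Driver B against Avenue: payoffs 5.7, 0.3, 1.3 → best response Avenue.
Driver B against Bridge: payoffs 5.9, 5.8, 1.8 → best response Avenue.
Driver B against Tunnel: payoffs 2.2, 3.8, 5.9 → best response Tunnel.
Mutual best responses: (Avenue, Avenue); (Tunnel, Tunnel).

(Avenue, Avenue); (Tunnel, Tunnel)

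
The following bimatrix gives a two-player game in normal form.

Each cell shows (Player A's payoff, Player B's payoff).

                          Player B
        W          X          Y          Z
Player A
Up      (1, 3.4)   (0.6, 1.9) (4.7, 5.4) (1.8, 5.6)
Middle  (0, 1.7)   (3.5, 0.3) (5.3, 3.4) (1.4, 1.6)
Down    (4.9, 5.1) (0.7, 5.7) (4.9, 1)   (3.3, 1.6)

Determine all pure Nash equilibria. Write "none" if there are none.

(Middle, Y)

Check each profile: it is a Nash equilibrium iff no player can strictly gain by switching unilaterally.
(Up, W): Player A can switch to Down (1 → 4.9). Not NE.
(Up, X): Player A can switch to Middle (0.6 → 3.5). Not NE.
(Up, Y): Player A can switch to Middle (4.7 → 5.3). Not NE.
(Up, Z): Player A can switch to Down (1.8 → 3.3). Not NE.
(Middle, W): Player A can switch to Up (0 → 1). Not NE.
(Middle, X): Player B can switch to W (0.3 → 1.7). Not NE.
(Middle, Y): Player A gets 5.3, best alternative 4.9; Player B gets 3.4, best alternative 1.7. No profitable deviation — NE.
(Middle, Z): Player A can switch to Up (1.4 → 1.8). Not NE.
(Down, W): Player B can switch to X (5.1 → 5.7). Not NE.
(Down, X): Player A can switch to Middle (0.7 → 3.5). Not NE.
(Down, Y): Player A can switch to Middle (4.9 → 5.3). Not NE.
(Down, Z): Player B can switch to W (1.6 → 5.1). Not NE.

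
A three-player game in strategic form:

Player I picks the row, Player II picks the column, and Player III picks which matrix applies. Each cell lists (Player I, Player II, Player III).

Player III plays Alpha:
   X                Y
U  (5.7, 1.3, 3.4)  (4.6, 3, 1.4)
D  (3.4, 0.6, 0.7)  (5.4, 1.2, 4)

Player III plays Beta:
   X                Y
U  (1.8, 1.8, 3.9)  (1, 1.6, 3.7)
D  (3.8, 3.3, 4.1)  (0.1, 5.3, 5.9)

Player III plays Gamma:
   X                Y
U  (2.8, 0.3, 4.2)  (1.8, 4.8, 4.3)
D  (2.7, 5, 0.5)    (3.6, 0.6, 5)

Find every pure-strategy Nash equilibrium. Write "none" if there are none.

This game has no pure Nash equilibrium.

Player I against (X, Alpha): payoffs 5.7, 3.4 → best response U.
Player I against (X, Beta): payoffs 1.8, 3.8 → best response D.
Player I against (X, Gamma): payoffs 2.8, 2.7 → best response U.
Player I against (Y, Alpha): payoffs 4.6, 5.4 → best response D.
Player I against (Y, Beta): payoffs 1, 0.1 → best response U.
Player I against (Y, Gamma): payoffs 1.8, 3.6 → best response D.
Player II against (U, Alpha): payoffs 1.3, 3 → best response Y.
Player II against (U, Beta): payoffs 1.8, 1.6 → best response X.
Player II against (U, Gamma): payoffs 0.3, 4.8 → best response Y.
Player II against (D, Alpha): payoffs 0.6, 1.2 → best response Y.
Player II against (D, Beta): payoffs 3.3, 5.3 → best response Y.
Player II against (D, Gamma): payoffs 5, 0.6 → best response X.
Player III against (U, X): payoffs 3.4, 3.9, 4.2 → best response Gamma.
Player III against (U, Y): payoffs 1.4, 3.7, 4.3 → best response Gamma.
Player III against (D, X): payoffs 0.7, 4.1, 0.5 → best response Beta.
Player III against (D, Y): payoffs 4, 5.9, 5 → best response Beta.
No profile is a mutual best response for all players.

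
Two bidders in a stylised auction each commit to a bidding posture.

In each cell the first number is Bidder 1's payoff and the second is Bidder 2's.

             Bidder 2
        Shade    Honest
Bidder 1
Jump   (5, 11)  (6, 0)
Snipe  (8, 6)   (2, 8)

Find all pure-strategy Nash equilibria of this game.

none

(Jump, Shade): Bidder 1 can switch to Snipe (5 → 8). Not NE.
(Jump, Honest): Bidder 2 can switch to Shade (0 → 11). Not NE.
(Snipe, Shade): Bidder 2 can switch to Honest (6 → 8). Not NE.
(Snipe, Honest): Bidder 1 can switch to Jump (2 → 6). Not NE.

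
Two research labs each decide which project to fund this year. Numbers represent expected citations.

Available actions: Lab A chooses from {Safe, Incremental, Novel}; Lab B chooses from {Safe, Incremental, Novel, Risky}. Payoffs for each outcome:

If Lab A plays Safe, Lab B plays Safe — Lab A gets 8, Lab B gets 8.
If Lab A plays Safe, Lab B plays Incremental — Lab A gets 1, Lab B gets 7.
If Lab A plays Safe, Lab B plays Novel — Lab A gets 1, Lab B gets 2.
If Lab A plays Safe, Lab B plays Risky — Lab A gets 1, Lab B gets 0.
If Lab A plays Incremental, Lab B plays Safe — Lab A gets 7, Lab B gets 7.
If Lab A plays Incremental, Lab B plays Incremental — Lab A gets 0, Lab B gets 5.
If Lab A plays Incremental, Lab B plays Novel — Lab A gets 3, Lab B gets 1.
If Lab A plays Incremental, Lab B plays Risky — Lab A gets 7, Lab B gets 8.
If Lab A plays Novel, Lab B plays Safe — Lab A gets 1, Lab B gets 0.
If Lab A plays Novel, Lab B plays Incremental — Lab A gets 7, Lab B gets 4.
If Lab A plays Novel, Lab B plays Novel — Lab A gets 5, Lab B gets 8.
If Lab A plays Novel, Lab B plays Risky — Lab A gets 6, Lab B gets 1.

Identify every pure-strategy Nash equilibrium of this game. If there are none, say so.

The pure Nash equilibria are (Safe, Safe) and (Incremental, Risky) and (Novel, Novel).

Lab A against Safe: payoffs 8, 7, 1 → best response Safe.
Lab A against Incremental: payoffs 1, 0, 7 → best response Novel.
Lab A against Novel: payoffs 1, 3, 5 → best response Novel.
Lab A against Risky: payoffs 1, 7, 6 → best response Incremental.
Lab B against Safe: payoffs 8, 7, 2, 0 → best response Safe.
Lab B against Incremental: payoffs 7, 5, 1, 8 → best response Risky.
Lab B against Novel: payoffs 0, 4, 8, 1 → best response Novel.
Mutual best responses: (Safe, Safe); (Incremental, Risky); (Novel, Novel).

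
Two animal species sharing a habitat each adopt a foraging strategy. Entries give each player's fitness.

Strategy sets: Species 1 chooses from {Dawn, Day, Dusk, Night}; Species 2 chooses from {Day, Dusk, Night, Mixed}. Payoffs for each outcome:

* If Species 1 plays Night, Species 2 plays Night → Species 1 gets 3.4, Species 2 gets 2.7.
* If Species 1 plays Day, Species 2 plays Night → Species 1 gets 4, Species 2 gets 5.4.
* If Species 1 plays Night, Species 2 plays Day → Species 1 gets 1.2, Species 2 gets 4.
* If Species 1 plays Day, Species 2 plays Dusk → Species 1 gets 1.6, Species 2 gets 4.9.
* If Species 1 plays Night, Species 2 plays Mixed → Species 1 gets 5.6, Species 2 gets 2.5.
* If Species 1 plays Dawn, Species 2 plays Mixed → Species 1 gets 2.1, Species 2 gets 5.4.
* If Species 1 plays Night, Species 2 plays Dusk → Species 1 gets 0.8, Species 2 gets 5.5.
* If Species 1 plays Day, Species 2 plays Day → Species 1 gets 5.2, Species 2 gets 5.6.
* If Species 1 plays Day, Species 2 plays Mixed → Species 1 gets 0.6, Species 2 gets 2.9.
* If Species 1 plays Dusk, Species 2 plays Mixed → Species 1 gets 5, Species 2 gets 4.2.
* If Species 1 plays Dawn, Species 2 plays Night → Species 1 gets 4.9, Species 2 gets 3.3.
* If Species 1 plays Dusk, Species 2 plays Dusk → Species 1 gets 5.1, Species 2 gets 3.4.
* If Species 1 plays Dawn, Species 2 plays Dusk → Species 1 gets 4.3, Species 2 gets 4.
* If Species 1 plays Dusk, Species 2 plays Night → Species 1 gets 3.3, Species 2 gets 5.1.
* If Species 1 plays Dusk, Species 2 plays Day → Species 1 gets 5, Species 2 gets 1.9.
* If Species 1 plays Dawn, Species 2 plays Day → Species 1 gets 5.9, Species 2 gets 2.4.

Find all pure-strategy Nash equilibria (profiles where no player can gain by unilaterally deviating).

Species 1 against Day: payoffs 5.9, 5.2, 5, 1.2 → best response Dawn.
Species 1 against Dusk: payoffs 4.3, 1.6, 5.1, 0.8 → best response Dusk.
Species 1 against Night: payoffs 4.9, 4, 3.3, 3.4 → best response Dawn.
Species 1 against Mixed: payoffs 2.1, 0.6, 5, 5.6 → best response Night.
Species 2 against Dawn: payoffs 2.4, 4, 3.3, 5.4 → best response Mixed.
Species 2 against Day: payoffs 5.6, 4.9, 5.4, 2.9 → best response Day.
Species 2 against Dusk: payoffs 1.9, 3.4, 5.1, 4.2 → best response Night.
Species 2 against Night: payoffs 4, 5.5, 2.7, 2.5 → best response Dusk.
No profile is a mutual best response for all players.

This game has no pure Nash equilibrium.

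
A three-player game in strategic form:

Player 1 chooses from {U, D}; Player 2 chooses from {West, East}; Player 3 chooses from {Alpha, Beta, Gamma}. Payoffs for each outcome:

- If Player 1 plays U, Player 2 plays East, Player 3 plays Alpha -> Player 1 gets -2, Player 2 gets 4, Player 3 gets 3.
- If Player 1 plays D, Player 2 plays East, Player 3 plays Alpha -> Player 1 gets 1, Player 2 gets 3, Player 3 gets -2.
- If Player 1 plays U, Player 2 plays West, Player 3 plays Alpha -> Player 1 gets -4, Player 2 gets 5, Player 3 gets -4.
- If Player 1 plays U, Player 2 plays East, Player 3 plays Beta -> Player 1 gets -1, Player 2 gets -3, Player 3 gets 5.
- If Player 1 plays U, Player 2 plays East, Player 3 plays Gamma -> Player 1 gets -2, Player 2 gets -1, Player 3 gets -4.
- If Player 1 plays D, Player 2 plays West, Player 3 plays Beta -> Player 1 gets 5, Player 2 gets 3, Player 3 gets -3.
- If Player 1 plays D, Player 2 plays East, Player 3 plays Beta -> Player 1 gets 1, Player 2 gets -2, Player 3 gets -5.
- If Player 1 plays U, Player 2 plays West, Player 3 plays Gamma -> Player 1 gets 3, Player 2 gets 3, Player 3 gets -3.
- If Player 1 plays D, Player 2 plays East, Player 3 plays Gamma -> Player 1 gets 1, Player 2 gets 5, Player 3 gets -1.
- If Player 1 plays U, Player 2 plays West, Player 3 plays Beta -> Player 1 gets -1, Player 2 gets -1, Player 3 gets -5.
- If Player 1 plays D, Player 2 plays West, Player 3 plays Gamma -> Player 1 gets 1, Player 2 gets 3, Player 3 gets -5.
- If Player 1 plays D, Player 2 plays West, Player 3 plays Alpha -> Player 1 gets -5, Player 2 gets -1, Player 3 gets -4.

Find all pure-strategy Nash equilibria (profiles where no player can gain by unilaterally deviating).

Player 1 against (West, Alpha): payoffs -4, -5 → best response U.
Player 1 against (West, Beta): payoffs -1, 5 → best response D.
Player 1 against (West, Gamma): payoffs 3, 1 → best response U.
Player 1 against (East, Alpha): payoffs -2, 1 → best response D.
Player 1 against (East, Beta): payoffs -1, 1 → best response D.
Player 1 against (East, Gamma): payoffs -2, 1 → best response D.
Player 2 against (U, Alpha): payoffs 5, 4 → best response West.
Player 2 against (U, Beta): payoffs -1, -3 → best response West.
Player 2 against (U, Gamma): payoffs 3, -1 → best response West.
Player 2 against (D, Alpha): payoffs -1, 3 → best response East.
Player 2 against (D, Beta): payoffs 3, -2 → best response West.
Player 2 against (D, Gamma): payoffs 3, 5 → best response East.
Player 3 against (U, West): payoffs -4, -5, -3 → best response Gamma.
Player 3 against (U, East): payoffs 3, 5, -4 → best response Beta.
Player 3 against (D, West): payoffs -4, -3, -5 → best response Beta.
Player 3 against (D, East): payoffs -2, -5, -1 → best response Gamma.
Mutual best responses: (U, West, Gamma); (D, West, Beta); (D, East, Gamma).

Pure-strategy Nash equilibria: (U, West, Gamma); (D, West, Beta); (D, East, Gamma)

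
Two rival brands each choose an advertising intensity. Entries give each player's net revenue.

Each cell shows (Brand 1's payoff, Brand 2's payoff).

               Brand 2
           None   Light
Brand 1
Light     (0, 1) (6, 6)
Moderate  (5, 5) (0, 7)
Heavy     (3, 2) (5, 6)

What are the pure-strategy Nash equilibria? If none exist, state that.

Pure NE: (Light, Light)

For each player, find the best response to each opponent profile; mutual best responses are the pure NE.
Brand 1 against None: payoffs 0, 5, 3 → best response Moderate.
Brand 1 against Light: payoffs 6, 0, 5 → best response Light.
Brand 2 against Light: payoffs 1, 6 → best response Light.
Brand 2 against Moderate: payoffs 5, 7 → best response Light.
Brand 2 against Heavy: payoffs 2, 6 → best response Light.
Mutual best responses: (Light, Light).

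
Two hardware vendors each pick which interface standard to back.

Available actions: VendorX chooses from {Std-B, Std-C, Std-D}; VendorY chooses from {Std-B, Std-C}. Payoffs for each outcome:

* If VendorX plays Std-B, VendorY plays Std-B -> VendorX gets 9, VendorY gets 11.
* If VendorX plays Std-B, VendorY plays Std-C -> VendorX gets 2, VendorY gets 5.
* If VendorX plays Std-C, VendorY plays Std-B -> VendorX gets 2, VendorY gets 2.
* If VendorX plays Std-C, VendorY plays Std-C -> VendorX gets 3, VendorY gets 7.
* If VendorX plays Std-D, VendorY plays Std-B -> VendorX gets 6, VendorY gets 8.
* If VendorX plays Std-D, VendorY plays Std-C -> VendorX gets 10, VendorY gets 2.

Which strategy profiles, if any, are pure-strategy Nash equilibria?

Pure NE: (Std-B, Std-B)

(Std-B, Std-B): VendorX gets 9, best alternative 6; VendorY gets 11, best alternative 5. No profitable deviation — NE.
(Std-B, Std-C): VendorX can switch to Std-C (2 → 3). Not NE.
(Std-C, Std-B): VendorX can switch to Std-B (2 → 9). Not NE.
(Std-C, Std-C): VendorX can switch to Std-D (3 → 10). Not NE.
(Std-D, Std-B): VendorX can switch to Std-B (6 → 9). Not NE.
(Std-D, Std-C): VendorY can switch to Std-B (2 → 8). Not NE.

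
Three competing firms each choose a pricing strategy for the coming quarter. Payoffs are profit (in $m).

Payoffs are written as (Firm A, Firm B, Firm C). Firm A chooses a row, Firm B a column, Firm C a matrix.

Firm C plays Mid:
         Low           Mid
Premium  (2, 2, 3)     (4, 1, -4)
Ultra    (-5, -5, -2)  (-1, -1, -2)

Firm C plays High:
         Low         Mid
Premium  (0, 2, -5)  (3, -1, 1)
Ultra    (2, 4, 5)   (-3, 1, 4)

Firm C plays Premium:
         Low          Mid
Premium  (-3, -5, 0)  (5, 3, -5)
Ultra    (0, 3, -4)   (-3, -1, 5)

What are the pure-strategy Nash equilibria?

The pure Nash equilibria are (Premium, Low, Mid) and (Ultra, Low, High).

(Premium, Low, Mid): Firm A gets 2, best alternative -5; Firm B gets 2, best alternative 1; Firm C gets 3, best alternative 0. No profitable deviation — NE.
(Premium, Low, High): Firm A can switch to Ultra (0 → 2). Not NE.
(Premium, Low, Premium): Firm A can switch to Ultra (-3 → 0). Not NE.
(Premium, Mid, Mid): Firm B can switch to Low (1 → 2). Not NE.
(Premium, Mid, High): Firm B can switch to Low (-1 → 2). Not NE.
(Premium, Mid, Premium): Firm C can switch to Mid (-5 → -4). Not NE.
(Ultra, Low, Mid): Firm A can switch to Premium (-5 → 2). Not NE.
(Ultra, Low, High): Firm A gets 2, best alternative 0; Firm B gets 4, best alternative 1; Firm C gets 5, best alternative -2. No profitable deviation — NE.
(Ultra, Low, Premium): Firm C can switch to Mid (-4 → -2). Not NE.
(Ultra, Mid, Mid): Firm A can switch to Premium (-1 → 4). Not NE.
(Ultra, Mid, High): Firm A can switch to Premium (-3 → 3). Not NE.
(Ultra, Mid, Premium): Firm A can switch to Premium (-3 → 5). Not NE.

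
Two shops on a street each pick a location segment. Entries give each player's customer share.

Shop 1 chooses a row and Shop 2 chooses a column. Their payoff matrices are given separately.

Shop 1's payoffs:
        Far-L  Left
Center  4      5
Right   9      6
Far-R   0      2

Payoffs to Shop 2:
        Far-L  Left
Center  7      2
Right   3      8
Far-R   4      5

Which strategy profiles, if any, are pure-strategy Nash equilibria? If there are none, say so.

Pure NE: (Right, Left)

(Center, Far-L): Shop 1 can switch to Right (4 → 9). Not NE.
(Center, Left): Shop 1 can switch to Right (5 → 6). Not NE.
(Right, Far-L): Shop 2 can switch to Left (3 → 8). Not NE.
(Right, Left): Shop 1 gets 6, best alternative 5; Shop 2 gets 8, best alternative 3. No profitable deviation — NE.
(Far-R, Far-L): Shop 1 can switch to Center (0 → 4). Not NE.
(Far-R, Left): Shop 1 can switch to Center (2 → 5). Not NE.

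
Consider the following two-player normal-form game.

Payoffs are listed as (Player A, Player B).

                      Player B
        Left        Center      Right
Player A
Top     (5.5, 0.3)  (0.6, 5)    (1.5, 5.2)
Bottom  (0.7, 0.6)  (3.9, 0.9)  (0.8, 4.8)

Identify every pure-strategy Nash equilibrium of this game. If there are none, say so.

Pure NE: (Top, Right)

Player A against Left: payoffs 5.5, 0.7 → best response Top.
Player A against Center: payoffs 0.6, 3.9 → best response Bottom.
Player A against Right: payoffs 1.5, 0.8 → best response Top.
Player B against Top: payoffs 0.3, 5, 5.2 → best response Right.
Player B against Bottom: payoffs 0.6, 0.9, 4.8 → best response Right.
Mutual best responses: (Top, Right).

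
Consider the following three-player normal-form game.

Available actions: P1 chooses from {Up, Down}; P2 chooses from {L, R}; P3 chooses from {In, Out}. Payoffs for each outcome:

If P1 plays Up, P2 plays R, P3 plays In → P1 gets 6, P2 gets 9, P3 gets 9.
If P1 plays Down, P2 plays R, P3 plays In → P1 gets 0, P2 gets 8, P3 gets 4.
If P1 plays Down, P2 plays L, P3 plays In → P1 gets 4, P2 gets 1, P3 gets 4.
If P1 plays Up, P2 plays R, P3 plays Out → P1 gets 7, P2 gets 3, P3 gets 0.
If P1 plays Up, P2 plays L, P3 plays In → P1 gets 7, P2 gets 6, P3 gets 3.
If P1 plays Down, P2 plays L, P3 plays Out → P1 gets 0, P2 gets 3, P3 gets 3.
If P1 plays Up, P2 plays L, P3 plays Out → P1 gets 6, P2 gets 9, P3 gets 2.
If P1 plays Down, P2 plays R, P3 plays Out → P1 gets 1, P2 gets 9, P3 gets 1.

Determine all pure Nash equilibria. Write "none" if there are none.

Check each profile: it is a Nash equilibrium iff no player can strictly gain by switching unilaterally.
(Up, L, In): P2 can switch to R (6 → 9). Not NE.
(Up, L, Out): P3 can switch to In (2 → 3). Not NE.
(Up, R, In): P1 gets 6, best alternative 0; P2 gets 9, best alternative 6; P3 gets 9, best alternative 0. No profitable deviation — NE.
(Up, R, Out): P2 can switch to L (3 → 9). Not NE.
(Down, L, In): P1 can switch to Up (4 → 7). Not NE.
(Down, L, Out): P1 can switch to Up (0 → 6). Not NE.
(Down, R, In): P1 can switch to Up (0 → 6). Not NE.
(Down, R, Out): P1 can switch to Up (1 → 7). Not NE.

The unique pure-strategy Nash equilibrium is (Up, R, In).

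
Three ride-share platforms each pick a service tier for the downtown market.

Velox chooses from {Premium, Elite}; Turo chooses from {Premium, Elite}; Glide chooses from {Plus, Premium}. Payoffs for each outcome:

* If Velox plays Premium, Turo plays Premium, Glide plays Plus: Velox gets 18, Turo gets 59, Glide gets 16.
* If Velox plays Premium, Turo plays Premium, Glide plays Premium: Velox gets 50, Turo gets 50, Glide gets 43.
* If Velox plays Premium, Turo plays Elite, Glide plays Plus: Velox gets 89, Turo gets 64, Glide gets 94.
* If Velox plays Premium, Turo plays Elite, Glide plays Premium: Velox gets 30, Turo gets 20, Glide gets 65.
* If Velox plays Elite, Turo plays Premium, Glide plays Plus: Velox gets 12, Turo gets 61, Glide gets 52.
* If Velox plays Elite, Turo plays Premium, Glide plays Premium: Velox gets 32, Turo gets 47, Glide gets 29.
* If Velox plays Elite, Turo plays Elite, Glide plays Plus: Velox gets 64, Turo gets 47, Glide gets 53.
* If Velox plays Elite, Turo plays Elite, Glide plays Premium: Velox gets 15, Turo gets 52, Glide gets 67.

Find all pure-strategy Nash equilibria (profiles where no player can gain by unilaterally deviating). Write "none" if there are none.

Pure-strategy Nash equilibria: (Premium, Premium, Premium), (Premium, Elite, Plus)

Check each profile: it is a Nash equilibrium iff no player can strictly gain by switching unilaterally.
(Premium, Premium, Plus): Turo can switch to Elite (59 → 64). Not NE.
(Premium, Premium, Premium): Velox gets 50, best alternative 32; Turo gets 50, best alternative 20; Glide gets 43, best alternative 16. No profitable deviation — NE.
(Premium, Elite, Plus): Velox gets 89, best alternative 64; Turo gets 64, best alternative 59; Glide gets 94, best alternative 65. No profitable deviation — NE.
(Premium, Elite, Premium): Turo can switch to Premium (20 → 50). Not NE.
(Elite, Premium, Plus): Velox can switch to Premium (12 → 18). Not NE.
(Elite, Premium, Premium): Velox can switch to Premium (32 → 50). Not NE.
(Elite, Elite, Plus): Velox can switch to Premium (64 → 89). Not NE.
(Elite, Elite, Premium): Velox can switch to Premium (15 → 30). Not NE.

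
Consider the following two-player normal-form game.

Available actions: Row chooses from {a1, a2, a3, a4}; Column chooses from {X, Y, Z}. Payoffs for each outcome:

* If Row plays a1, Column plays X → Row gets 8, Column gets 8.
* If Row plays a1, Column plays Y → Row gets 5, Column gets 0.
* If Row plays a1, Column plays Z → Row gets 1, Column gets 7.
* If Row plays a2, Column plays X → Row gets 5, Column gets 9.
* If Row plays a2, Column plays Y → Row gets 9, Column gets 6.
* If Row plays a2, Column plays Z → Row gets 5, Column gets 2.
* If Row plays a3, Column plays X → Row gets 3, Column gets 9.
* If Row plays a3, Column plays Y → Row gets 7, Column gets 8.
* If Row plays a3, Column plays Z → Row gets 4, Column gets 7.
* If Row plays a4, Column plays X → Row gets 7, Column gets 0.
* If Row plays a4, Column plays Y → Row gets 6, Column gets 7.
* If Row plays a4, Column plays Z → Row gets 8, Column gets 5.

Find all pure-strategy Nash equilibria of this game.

(a1, X)

Mark each player's best response to every combination of opponents' strategies; a profile where every player is best-responding is a pure Nash equilibrium.
Row against X: payoffs 8, 5, 3, 7 → best response a1.
Row against Y: payoffs 5, 9, 7, 6 → best response a2.
Row against Z: payoffs 1, 5, 4, 8 → best response a4.
Column against a1: payoffs 8, 0, 7 → best response X.
Column against a2: payoffs 9, 6, 2 → best response X.
Column against a3: payoffs 9, 8, 7 → best response X.
Column against a4: payoffs 0, 7, 5 → best response Y.
Mutual best responses: (a1, X).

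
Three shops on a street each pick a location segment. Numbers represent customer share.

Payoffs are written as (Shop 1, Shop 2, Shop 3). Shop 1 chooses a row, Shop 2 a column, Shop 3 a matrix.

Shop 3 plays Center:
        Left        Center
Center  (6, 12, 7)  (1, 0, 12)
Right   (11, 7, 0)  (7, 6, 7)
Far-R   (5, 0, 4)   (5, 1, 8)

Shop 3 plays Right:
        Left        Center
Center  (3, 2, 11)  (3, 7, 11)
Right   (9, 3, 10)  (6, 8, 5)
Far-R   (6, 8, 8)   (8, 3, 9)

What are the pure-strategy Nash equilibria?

Mark each player's best response to every combination of opponents' strategies; a profile where every player is best-responding is a pure Nash equilibrium.
Shop 1 against (Left, Center): payoffs 6, 11, 5 → best response Right.
Shop 1 against (Left, Right): payoffs 3, 9, 6 → best response Right.
Shop 1 against (Center, Center): payoffs 1, 7, 5 → best response Right.
Shop 1 against (Center, Right): payoffs 3, 6, 8 → best response Far-R.
Shop 2 against (Center, Center): payoffs 12, 0 → best response Left.
Shop 2 against (Center, Right): payoffs 2, 7 → best response Center.
Shop 2 against (Right, Center): payoffs 7, 6 → best response Left.
Shop 2 against (Right, Right): payoffs 3, 8 → best response Center.
Shop 2 against (Far-R, Center): payoffs 0, 1 → best response Center.
Shop 2 against (Far-R, Right): payoffs 8, 3 → best response Left.
Shop 3 against (Center, Left): payoffs 7, 11 → best response Right.
Shop 3 against (Center, Center): payoffs 12, 11 → best response Center.
Shop 3 against (Right, Left): payoffs 0, 10 → best response Right.
Shop 3 against (Right, Center): payoffs 7, 5 → best response Center.
Shop 3 against (Far-R, Left): payoffs 4, 8 → best response Right.
Shop 3 against (Far-R, Center): payoffs 8, 9 → best response Right.
No profile is a mutual best response for all players.

none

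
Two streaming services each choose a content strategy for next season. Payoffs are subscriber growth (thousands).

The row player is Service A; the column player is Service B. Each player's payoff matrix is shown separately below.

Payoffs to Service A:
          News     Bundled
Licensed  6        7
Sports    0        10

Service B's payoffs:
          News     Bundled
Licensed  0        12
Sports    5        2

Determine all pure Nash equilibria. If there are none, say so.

Service A against News: payoffs 6, 0 → best response Licensed.
Service A against Bundled: payoffs 7, 10 → best response Sports.
Service B against Licensed: payoffs 0, 12 → best response Bundled.
Service B against Sports: payoffs 5, 2 → best response News.
No profile is a mutual best response for all players.

This game has no pure Nash equilibrium.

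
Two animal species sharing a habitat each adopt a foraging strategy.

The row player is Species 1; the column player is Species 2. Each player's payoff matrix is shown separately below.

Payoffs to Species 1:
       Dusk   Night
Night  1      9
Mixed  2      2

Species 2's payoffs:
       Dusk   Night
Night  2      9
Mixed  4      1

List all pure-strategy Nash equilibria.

Species 1 against Dusk: payoffs 1, 2 → best response Mixed.
Species 1 against Night: payoffs 9, 2 → best response Night.
Species 2 against Night: payoffs 2, 9 → best response Night.
Species 2 against Mixed: payoffs 4, 1 → best response Dusk.
Mutual best responses: (Night, Night); (Mixed, Dusk).

Pure-strategy Nash equilibria: (Night, Night), (Mixed, Dusk)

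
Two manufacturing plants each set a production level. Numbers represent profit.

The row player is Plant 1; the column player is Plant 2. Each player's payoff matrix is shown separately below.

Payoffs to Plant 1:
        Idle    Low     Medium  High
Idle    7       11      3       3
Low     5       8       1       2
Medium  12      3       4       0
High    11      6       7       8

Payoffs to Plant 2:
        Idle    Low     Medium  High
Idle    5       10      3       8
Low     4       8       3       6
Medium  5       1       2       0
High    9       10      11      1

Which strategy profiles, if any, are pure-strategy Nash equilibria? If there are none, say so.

The pure Nash equilibria are (Idle, Low) and (Medium, Idle) and (High, Medium).

Mark each player's best response to every combination of opponents' strategies; a profile where every player is best-responding is a pure Nash equilibrium.
Plant 1 against Idle: payoffs 7, 5, 12, 11 → best response Medium.
Plant 1 against Low: payoffs 11, 8, 3, 6 → best response Idle.
Plant 1 against Medium: payoffs 3, 1, 4, 7 → best response High.
Plant 1 against High: payoffs 3, 2, 0, 8 → best response High.
Plant 2 against Idle: payoffs 5, 10, 3, 8 → best response Low.
Plant 2 against Low: payoffs 4, 8, 3, 6 → best response Low.
Plant 2 against Medium: payoffs 5, 1, 2, 0 → best response Idle.
Plant 2 against High: payoffs 9, 10, 11, 1 → best response Medium.
Mutual best responses: (Idle, Low); (Medium, Idle); (High, Medium).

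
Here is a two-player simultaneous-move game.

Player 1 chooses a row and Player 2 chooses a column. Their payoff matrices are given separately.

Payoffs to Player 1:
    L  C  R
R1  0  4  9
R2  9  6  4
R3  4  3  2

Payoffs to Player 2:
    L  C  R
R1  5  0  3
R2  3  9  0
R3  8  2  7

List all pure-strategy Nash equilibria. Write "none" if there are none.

(R2, C)

Player 1 against L: payoffs 0, 9, 4 → best response R2.
Player 1 against C: payoffs 4, 6, 3 → best response R2.
Player 1 against R: payoffs 9, 4, 2 → best response R1.
Player 2 against R1: payoffs 5, 0, 3 → best response L.
Player 2 against R2: payoffs 3, 9, 0 → best response C.
Player 2 against R3: payoffs 8, 2, 7 → best response L.
Mutual best responses: (R2, C).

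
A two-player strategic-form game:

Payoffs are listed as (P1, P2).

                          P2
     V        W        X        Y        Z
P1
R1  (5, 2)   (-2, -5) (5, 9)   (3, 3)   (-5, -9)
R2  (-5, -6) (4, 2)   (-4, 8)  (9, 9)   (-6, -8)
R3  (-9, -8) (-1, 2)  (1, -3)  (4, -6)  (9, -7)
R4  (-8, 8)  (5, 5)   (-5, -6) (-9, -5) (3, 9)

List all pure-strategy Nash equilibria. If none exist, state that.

P1 against V: payoffs 5, -5, -9, -8 → best response R1.
P1 against W: payoffs -2, 4, -1, 5 → best response R4.
P1 against X: payoffs 5, -4, 1, -5 → best response R1.
P1 against Y: payoffs 3, 9, 4, -9 → best response R2.
P1 against Z: payoffs -5, -6, 9, 3 → best response R3.
P2 against R1: payoffs 2, -5, 9, 3, -9 → best response X.
P2 against R2: payoffs -6, 2, 8, 9, -8 → best response Y.
P2 against R3: payoffs -8, 2, -3, -6, -7 → best response W.
P2 against R4: payoffs 8, 5, -6, -5, 9 → best response Z.
Mutual best responses: (R1, X); (R2, Y).

Pure-strategy Nash equilibria: (R1, X); (R2, Y)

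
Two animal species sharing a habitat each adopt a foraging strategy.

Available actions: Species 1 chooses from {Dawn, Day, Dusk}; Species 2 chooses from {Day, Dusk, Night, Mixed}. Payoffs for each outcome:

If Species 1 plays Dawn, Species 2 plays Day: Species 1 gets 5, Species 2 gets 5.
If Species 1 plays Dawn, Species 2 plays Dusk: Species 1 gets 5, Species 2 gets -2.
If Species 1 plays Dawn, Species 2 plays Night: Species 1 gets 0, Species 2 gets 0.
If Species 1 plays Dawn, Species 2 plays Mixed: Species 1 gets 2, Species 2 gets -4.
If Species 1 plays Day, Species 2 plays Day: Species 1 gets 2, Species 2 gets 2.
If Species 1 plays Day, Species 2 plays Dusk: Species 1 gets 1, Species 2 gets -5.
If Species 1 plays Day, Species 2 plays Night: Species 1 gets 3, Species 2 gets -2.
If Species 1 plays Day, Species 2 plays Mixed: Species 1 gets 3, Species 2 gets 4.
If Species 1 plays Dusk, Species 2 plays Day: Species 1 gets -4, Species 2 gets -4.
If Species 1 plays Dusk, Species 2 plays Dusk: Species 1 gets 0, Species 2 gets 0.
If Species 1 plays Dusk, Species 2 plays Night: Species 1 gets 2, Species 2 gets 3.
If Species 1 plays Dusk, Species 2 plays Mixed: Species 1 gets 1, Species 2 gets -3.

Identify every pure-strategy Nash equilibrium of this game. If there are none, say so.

(Dawn, Day): Species 1 gets 5, best alternative 2; Species 2 gets 5, best alternative 0. No profitable deviation — NE.
(Dawn, Dusk): Species 2 can switch to Day (-2 → 5). Not NE.
(Dawn, Night): Species 1 can switch to Day (0 → 3). Not NE.
(Dawn, Mixed): Species 1 can switch to Day (2 → 3). Not NE.
(Day, Day): Species 1 can switch to Dawn (2 → 5). Not NE.
(Day, Dusk): Species 1 can switch to Dawn (1 → 5). Not NE.
(Day, Night): Species 2 can switch to Day (-2 → 2). Not NE.
(Day, Mixed): Species 1 gets 3, best alternative 2; Species 2 gets 4, best alternative 2. No profitable deviation — NE.
(Dusk, Day): Species 1 can switch to Dawn (-4 → 5). Not NE.
(Dusk, Dusk): Species 1 can switch to Dawn (0 → 5). Not NE.
(Dusk, Night): Species 1 can switch to Day (2 → 3). Not NE.
(Dusk, Mixed): Species 1 can switch to Dawn (1 → 2). Not NE.

(Dawn, Day) and (Day, Mixed)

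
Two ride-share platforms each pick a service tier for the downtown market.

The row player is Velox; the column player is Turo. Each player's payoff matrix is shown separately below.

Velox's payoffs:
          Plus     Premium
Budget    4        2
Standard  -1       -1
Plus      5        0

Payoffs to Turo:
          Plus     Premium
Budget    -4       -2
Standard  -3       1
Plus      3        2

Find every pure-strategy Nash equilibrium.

(Budget, Plus): Velox can switch to Plus (4 → 5). Not NE.
(Budget, Premium): Velox gets 2, best alternative 0; Turo gets -2, best alternative -4. No profitable deviation — NE.
(Standard, Plus): Velox can switch to Budget (-1 → 4). Not NE.
(Standard, Premium): Velox can switch to Budget (-1 → 2). Not NE.
(Plus, Plus): Velox gets 5, best alternative 4; Turo gets 3, best alternative 2. No profitable deviation — NE.
(Plus, Premium): Velox can switch to Budget (0 → 2). Not NE.

(Budget, Premium), (Plus, Plus)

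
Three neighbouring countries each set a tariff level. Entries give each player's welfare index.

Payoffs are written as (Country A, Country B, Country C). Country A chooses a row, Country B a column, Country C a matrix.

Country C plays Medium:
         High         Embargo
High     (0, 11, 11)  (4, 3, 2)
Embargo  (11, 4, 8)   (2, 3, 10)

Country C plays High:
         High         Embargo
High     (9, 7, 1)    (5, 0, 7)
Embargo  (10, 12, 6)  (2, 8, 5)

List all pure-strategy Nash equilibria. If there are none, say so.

For each strategy profile, look for a profitable unilateral deviation.
(High, High, Medium): Country A can switch to Embargo (0 → 11). Not NE.
(High, High, High): Country A can switch to Embargo (9 → 10). Not NE.
(High, Embargo, Medium): Country B can switch to High (3 → 11). Not NE.
(High, Embargo, High): Country B can switch to High (0 → 7). Not NE.
(Embargo, High, Medium): Country A gets 11, best alternative 0; Country B gets 4, best alternative 3; Country C gets 8, best alternative 6. No profitable deviation — NE.
(Embargo, High, High): Country C can switch to Medium (6 → 8). Not NE.
(Embargo, Embargo, Medium): Country A can switch to High (2 → 4). Not NE.
(The remaining 1 profile has a profitable deviation by the same check.)

(Embargo, High, Medium)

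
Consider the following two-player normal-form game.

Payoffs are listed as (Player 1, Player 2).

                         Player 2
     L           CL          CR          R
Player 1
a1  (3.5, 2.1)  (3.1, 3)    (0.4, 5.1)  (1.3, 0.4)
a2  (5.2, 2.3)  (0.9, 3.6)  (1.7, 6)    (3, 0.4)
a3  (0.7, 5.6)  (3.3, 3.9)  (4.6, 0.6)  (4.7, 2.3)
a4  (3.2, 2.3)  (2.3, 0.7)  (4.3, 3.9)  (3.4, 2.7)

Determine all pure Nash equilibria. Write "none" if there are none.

none

For each strategy profile, look for a profitable unilateral deviation.
(a1, L): Player 1 can switch to a2 (3.5 → 5.2). Not NE.
(a1, CL): Player 1 can switch to a3 (3.1 → 3.3). Not NE.
(a1, CR): Player 1 can switch to a2 (0.4 → 1.7). Not NE.
(a1, R): Player 1 can switch to a2 (1.3 → 3). Not NE.
(a2, L): Player 2 can switch to CL (2.3 → 3.6). Not NE.
(a2, CL): Player 1 can switch to a1 (0.9 → 3.1). Not NE.
(The remaining 10 profiles each have a profitable deviation by the same check.)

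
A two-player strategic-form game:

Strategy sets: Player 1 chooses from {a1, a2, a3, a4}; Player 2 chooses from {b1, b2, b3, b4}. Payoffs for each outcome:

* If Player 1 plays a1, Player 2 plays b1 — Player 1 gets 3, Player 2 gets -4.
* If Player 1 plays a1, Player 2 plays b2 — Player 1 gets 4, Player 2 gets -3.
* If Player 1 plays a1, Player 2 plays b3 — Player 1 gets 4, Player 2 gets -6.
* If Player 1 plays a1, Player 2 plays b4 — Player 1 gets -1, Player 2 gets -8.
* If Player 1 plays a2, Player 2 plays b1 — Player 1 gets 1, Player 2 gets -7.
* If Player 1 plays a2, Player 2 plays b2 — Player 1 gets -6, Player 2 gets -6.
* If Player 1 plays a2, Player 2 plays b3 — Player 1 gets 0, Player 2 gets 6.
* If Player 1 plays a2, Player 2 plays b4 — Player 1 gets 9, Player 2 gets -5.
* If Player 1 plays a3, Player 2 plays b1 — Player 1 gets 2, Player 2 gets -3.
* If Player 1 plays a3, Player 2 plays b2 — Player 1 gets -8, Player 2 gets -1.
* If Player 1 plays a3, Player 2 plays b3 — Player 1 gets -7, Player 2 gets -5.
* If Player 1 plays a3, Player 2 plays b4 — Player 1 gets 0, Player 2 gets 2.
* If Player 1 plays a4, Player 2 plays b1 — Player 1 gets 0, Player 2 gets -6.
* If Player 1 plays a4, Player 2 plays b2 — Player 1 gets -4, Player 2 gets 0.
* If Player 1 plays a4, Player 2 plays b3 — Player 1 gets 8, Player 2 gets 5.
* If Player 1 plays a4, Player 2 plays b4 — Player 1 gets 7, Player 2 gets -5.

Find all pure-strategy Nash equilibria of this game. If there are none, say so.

(a1, b1): Player 2 can switch to b2 (-4 → -3). Not NE.
(a1, b2): Player 1 gets 4, best alternative -4; Player 2 gets -3, best alternative -4. No profitable deviation — NE.
(a1, b3): Player 1 can switch to a4 (4 → 8). Not NE.
(a1, b4): Player 1 can switch to a2 (-1 → 9). Not NE.
(a2, b1): Player 1 can switch to a1 (1 → 3). Not NE.
(a2, b2): Player 1 can switch to a1 (-6 → 4). Not NE.
(a2, b3): Player 1 can switch to a1 (0 → 4). Not NE.
(a2, b4): Player 2 can switch to b3 (-5 → 6). Not NE.
(a3, b1): Player 1 can switch to a1 (2 → 3). Not NE.
(a4, b3): Player 1 gets 8, best alternative 4; Player 2 gets 5, best alternative 0. No profitable deviation — NE.
(The remaining 6 profiles each have a profitable deviation by the same check.)

(a1, b2) and (a4, b3)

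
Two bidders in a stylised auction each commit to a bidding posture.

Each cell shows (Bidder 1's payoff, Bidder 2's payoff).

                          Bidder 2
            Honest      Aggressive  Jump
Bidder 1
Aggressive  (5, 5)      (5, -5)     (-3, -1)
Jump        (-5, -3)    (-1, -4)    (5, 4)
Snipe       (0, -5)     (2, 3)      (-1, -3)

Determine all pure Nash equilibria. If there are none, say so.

Pure-strategy Nash equilibria: (Aggressive, Honest); (Jump, Jump)

For each strategy profile, look for a profitable unilateral deviation.
(Aggressive, Honest): Bidder 1 gets 5, best alternative 0; Bidder 2 gets 5, best alternative -1. No profitable deviation — NE.
(Aggressive, Aggressive): Bidder 2 can switch to Honest (-5 → 5). Not NE.
(Aggressive, Jump): Bidder 1 can switch to Jump (-3 → 5). Not NE.
(Jump, Honest): Bidder 1 can switch to Aggressive (-5 → 5). Not NE.
(Jump, Aggressive): Bidder 1 can switch to Aggressive (-1 → 5). Not NE.
(Jump, Jump): Bidder 1 gets 5, best alternative -1; Bidder 2 gets 4, best alternative -3. No profitable deviation — NE.
(Snipe, Honest): Bidder 1 can switch to Aggressive (0 → 5). Not NE.
(Snipe, Aggressive): Bidder 1 can switch to Aggressive (2 → 5). Not NE.
(Snipe, Jump): Bidder 1 can switch to Jump (-1 → 5). Not NE.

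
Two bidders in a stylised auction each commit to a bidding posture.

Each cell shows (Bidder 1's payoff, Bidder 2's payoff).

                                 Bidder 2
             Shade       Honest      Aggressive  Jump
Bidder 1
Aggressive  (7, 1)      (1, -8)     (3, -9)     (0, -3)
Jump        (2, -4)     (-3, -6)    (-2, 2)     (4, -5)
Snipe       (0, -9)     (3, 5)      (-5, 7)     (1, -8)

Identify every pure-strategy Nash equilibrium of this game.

(Aggressive, Shade): Bidder 1 gets 7, best alternative 2; Bidder 2 gets 1, best alternative -3. No profitable deviation — NE.
(Aggressive, Honest): Bidder 1 can switch to Snipe (1 → 3). Not NE.
(Aggressive, Aggressive): Bidder 2 can switch to Shade (-9 → 1). Not NE.
(Aggressive, Jump): Bidder 1 can switch to Jump (0 → 4). Not NE.
(Jump, Shade): Bidder 1 can switch to Aggressive (2 → 7). Not NE.
(Jump, Honest): Bidder 1 can switch to Aggressive (-3 → 1). Not NE.
(Jump, Aggressive): Bidder 1 can switch to Aggressive (-2 → 3). Not NE.
(The remaining 5 profiles each have a profitable deviation by the same check.)

Pure NE: (Aggressive, Shade)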